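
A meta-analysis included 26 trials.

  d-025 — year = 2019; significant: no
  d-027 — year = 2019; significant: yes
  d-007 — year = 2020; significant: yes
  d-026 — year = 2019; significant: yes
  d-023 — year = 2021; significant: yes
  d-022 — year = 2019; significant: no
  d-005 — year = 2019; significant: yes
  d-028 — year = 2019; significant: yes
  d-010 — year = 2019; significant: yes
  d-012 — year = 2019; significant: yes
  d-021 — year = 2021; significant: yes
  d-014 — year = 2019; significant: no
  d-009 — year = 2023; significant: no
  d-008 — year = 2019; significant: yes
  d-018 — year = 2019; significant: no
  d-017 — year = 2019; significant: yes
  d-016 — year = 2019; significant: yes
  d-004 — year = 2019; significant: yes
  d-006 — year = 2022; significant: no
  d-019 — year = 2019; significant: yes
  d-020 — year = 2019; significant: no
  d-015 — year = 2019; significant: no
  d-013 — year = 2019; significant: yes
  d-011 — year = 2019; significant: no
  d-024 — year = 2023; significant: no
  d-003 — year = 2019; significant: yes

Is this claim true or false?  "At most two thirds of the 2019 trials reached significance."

True

The determiner here denotes the relation: |A ∩ B| / |A| ≤ 2/3.
|A| = 20, |A ∩ B| = 13, |A ∖ B| = 7.
|A ∩ B|/|A| = 13/20, so the statement is true.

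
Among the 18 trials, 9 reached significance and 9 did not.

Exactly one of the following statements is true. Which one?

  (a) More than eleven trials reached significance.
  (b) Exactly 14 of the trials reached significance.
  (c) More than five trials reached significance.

|A| = 18, |A ∩ B| = 9, |A ∖ B| = 9.
(a) requires |A ∩ B| > 11: false.
(b) requires |A ∩ B| = 14: false.
(c) requires |A ∩ B| > 5: true.

(c)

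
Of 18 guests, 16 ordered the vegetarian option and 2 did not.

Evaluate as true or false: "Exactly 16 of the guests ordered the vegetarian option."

True

'Exactly 16 of the guests ordered the vegetarian option' holds iff |A ∩ B| = 16.
|A| = 18, |A ∩ B| = 16, |A ∖ B| = 2.
|A ∩ B| = 16, so the statement is true.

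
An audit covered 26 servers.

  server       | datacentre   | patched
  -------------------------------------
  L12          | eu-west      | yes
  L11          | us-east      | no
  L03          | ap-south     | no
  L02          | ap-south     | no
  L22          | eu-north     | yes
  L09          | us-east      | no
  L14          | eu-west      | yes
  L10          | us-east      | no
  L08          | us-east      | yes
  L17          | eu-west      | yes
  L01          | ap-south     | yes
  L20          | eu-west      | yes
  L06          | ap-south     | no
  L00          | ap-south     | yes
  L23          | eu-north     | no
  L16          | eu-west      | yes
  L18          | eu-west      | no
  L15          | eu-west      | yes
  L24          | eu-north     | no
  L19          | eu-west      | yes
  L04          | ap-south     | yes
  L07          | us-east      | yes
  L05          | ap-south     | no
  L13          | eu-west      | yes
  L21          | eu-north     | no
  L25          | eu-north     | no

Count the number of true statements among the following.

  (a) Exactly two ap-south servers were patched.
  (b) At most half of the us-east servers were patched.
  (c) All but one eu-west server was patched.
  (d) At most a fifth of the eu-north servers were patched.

(a) ap-south: |A| = 7, |A ∩ B| = 3; needs |A ∩ B| = 2 — false.
(b) us-east: |A| = 5, |A ∩ B| = 2; needs |A ∩ B| ≤ |A ∖ B| — true.
(c) eu-west: |A| = 9, |A ∩ B| = 8; needs |A ∖ B| = 1 — true.
(d) eu-north: |A| = 5, |A ∩ B| = 1; needs |A ∩ B| / |A| ≤ 1/5 — true.

3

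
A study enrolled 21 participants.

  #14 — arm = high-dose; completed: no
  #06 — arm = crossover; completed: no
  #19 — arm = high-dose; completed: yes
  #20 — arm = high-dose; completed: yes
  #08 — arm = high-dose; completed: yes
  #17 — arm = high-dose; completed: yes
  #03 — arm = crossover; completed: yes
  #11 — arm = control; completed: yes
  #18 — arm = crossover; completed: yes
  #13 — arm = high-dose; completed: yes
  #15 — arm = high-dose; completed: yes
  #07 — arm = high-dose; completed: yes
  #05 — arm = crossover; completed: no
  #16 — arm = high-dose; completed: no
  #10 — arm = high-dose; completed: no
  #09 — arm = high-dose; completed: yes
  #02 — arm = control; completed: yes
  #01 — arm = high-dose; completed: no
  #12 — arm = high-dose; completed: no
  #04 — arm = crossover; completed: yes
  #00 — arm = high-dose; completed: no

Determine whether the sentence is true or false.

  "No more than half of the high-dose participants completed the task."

False

'No more than half of the high-dose participants completed the task' holds iff |A ∩ B| ≤ |A ∖ B|.
A (the restrictor) = {#14, #19, #20, #08, #17, #13, #15, #07, #16, #10, #09, #01, #12, #00}, |A| = 14.
A ∩ B = {#19, #20, #08, #17, #13, #15, #07, #09}, so |A ∩ B| = 8.
A ∖ B = {#14, #16, #10, #01, #12, #00}, so |A ∖ B| = 6.
8 > 6, so the statement is false.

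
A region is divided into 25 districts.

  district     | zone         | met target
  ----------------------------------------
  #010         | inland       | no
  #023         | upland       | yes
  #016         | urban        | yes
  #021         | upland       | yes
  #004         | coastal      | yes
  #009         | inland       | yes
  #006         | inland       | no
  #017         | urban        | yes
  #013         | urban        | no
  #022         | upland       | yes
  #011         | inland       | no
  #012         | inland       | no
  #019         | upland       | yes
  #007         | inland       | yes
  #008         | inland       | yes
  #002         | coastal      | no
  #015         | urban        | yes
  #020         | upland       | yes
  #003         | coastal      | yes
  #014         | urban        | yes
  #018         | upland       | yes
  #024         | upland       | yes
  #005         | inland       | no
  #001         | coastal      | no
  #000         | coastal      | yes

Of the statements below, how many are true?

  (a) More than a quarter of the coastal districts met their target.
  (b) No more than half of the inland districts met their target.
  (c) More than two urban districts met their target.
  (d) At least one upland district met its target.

4

(a) coastal: |A| = 5, |A ∩ B| = 3; needs |A ∩ B| / |A| > 1/4 — true.
(b) inland: |A| = 8, |A ∩ B| = 3; needs |A ∩ B| ≤ |A ∖ B| — true.
(c) urban: |A| = 5, |A ∩ B| = 4; needs |A ∩ B| > 2 — true.
(d) upland: |A| = 7, |A ∩ B| = 7; needs A ∩ B ≠ ∅ (|A ∩ B| ≥ 1) — true.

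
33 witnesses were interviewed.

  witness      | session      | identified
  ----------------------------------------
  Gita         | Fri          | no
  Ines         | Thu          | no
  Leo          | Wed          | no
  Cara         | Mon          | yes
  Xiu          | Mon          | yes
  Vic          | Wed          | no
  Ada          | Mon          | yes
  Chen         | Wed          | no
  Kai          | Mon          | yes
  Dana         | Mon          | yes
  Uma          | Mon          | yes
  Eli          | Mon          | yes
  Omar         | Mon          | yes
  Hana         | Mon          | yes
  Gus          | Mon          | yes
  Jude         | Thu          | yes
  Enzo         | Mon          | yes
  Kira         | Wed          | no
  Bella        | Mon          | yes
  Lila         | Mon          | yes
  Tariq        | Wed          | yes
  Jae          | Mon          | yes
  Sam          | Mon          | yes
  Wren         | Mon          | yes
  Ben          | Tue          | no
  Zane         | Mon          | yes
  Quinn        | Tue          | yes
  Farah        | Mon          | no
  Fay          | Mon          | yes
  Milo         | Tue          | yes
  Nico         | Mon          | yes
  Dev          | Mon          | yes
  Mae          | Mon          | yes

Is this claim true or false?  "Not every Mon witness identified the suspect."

True

The determiner here denotes the relation: A ⊄ B (|A ∖ B| ≥ 1).
|A| = 22, |A ∩ B| = 21, |A ∖ B| = 1.
So the statement is true.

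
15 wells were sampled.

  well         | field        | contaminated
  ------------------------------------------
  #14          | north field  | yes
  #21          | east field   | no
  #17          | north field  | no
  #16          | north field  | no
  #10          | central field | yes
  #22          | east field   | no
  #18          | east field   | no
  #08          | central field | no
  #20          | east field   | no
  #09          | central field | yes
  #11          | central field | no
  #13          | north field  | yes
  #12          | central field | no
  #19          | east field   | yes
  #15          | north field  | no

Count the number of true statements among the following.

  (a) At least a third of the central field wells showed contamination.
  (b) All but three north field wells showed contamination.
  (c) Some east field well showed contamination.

(a) central field: |A| = 5, |A ∩ B| = 2; needs |A ∩ B| / |A| ≥ 1/3 — true.
(b) north field: |A| = 5, |A ∩ B| = 2; needs |A ∖ B| = 3 — true.
(c) east field: |A| = 5, |A ∩ B| = 1; needs A ∩ B ≠ ∅ (|A ∩ B| ≥ 1) — true.

3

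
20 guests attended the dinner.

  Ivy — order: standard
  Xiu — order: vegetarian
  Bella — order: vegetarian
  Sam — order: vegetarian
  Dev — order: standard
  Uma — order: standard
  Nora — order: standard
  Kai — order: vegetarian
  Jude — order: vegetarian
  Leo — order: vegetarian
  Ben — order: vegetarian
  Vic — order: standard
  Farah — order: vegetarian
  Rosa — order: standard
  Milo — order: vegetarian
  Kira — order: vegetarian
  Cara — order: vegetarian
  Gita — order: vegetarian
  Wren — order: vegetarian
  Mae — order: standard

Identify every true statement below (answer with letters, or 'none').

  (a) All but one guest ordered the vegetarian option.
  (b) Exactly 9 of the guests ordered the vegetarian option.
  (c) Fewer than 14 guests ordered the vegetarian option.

(c)

|A| = 20, |A ∩ B| = 13, |A ∖ B| = 7.
(a) |A ∖ B| = 1: fails.
(b) |A ∩ B| = 9: fails.
(c) |A ∩ B| < 14: holds.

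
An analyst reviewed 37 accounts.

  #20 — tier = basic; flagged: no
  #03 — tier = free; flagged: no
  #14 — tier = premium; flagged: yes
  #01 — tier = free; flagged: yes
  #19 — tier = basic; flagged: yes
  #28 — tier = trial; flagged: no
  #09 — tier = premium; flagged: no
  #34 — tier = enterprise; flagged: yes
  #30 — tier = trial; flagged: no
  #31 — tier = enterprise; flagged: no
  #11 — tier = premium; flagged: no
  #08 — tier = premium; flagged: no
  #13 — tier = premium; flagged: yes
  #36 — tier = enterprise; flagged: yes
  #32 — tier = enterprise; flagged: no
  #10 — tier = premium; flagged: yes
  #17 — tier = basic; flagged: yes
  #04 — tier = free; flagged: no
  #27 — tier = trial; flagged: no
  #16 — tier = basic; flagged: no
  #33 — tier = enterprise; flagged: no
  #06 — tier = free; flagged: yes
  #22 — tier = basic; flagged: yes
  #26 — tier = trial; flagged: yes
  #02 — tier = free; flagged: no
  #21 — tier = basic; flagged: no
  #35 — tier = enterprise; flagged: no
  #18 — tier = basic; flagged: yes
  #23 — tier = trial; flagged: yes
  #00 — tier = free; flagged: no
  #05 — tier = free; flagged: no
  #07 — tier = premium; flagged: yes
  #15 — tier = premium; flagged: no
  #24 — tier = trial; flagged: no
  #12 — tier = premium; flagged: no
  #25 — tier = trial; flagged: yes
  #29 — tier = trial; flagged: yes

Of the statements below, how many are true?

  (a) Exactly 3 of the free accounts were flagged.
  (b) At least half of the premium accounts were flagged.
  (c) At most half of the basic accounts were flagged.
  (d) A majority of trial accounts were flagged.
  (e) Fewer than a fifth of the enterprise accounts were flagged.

0

(a) free: |A| = 7, |A ∩ B| = 2; needs |A ∩ B| = 3 — false.
(b) premium: |A| = 9, |A ∩ B| = 4; needs |A ∩ B| ≥ |A ∖ B| — false.
(c) basic: |A| = 7, |A ∩ B| = 4; needs |A ∩ B| ≤ |A ∖ B| — false.
(d) trial: |A| = 8, |A ∩ B| = 4; needs |A ∩ B| > |A ∖ B| — false.
(e) enterprise: |A| = 6, |A ∩ B| = 2; needs |A ∩ B| / |A| < 1/5 — false.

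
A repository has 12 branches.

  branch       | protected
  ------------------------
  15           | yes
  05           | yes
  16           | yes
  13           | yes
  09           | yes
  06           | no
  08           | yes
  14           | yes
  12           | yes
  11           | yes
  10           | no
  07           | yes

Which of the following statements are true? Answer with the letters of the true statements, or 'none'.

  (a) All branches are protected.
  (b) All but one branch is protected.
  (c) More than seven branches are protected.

(c)

|A| = 12, |A ∩ B| = 10, |A ∖ B| = 2.
(a) A ⊆ B, i.e. every element of A is in B (|A ∖ B| = 0): fails.
(b) |A ∖ B| = 1: fails.
(c) |A ∩ B| > 7: holds.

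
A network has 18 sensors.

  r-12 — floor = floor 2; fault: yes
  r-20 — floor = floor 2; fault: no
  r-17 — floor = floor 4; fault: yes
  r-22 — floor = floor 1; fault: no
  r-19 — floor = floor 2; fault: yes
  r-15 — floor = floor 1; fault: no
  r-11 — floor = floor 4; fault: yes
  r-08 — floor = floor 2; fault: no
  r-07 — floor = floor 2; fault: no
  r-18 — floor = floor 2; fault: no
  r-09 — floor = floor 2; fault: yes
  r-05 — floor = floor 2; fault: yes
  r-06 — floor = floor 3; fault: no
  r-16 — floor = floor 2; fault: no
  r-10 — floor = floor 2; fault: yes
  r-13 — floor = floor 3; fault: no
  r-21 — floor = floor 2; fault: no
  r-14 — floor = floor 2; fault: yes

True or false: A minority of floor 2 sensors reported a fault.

False

The determiner here denotes the relation: |A ∩ B| < |A ∖ B|.
A (the restrictor) = {r-12, r-20, r-19, r-08, r-07, r-18, r-09, r-05, r-16, r-10, r-21, r-14}, |A| = 12.
A ∩ B = {r-12, r-19, r-09, r-05, r-10, r-14}, so |A ∩ B| = 6.
A ∖ B = {r-20, r-08, r-07, r-18, r-16, r-21}, so |A ∖ B| = 6.
6 = 6, so the statement is false.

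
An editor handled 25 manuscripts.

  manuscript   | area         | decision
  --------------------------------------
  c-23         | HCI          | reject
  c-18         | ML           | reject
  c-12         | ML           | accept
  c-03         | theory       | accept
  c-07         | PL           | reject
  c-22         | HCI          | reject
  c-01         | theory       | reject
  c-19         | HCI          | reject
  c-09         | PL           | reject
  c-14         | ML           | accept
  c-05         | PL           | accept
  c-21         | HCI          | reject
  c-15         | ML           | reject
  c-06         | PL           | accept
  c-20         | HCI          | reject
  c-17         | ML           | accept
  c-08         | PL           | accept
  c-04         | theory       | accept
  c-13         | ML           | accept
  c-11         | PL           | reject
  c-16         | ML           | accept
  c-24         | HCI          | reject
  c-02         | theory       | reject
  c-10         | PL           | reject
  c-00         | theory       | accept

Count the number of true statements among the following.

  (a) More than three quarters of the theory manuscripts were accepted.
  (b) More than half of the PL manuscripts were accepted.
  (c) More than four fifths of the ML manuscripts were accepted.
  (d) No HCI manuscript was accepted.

1

(a) theory: |A| = 5, |A ∩ B| = 3; needs |A ∩ B| / |A| > 3/4 — false.
(b) PL: |A| = 7, |A ∩ B| = 3; needs |A ∩ B| > |A ∖ B| — false.
(c) ML: |A| = 7, |A ∩ B| = 5; needs |A ∩ B| / |A| > 4/5 — false.
(d) HCI: |A| = 6, |A ∩ B| = 0; needs A ∩ B = ∅ (|A ∩ B| = 0) — true.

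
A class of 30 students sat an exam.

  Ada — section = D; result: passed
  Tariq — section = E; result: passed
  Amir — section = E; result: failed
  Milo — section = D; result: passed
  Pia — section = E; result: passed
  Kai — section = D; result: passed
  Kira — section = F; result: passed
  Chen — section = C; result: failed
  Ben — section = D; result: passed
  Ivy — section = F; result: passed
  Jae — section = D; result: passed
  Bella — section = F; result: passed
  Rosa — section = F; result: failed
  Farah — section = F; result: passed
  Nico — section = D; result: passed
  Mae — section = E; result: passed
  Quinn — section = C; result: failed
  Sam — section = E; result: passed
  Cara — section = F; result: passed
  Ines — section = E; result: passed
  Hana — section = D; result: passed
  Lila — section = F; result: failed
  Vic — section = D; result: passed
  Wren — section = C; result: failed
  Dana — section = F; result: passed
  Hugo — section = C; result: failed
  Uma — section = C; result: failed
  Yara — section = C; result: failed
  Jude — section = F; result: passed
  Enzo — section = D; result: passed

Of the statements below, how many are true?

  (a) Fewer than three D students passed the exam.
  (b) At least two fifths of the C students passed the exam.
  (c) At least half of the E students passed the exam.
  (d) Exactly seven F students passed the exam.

2

(a) D: |A| = 9, |A ∩ B| = 9; needs |A ∩ B| < 3 — false.
(b) C: |A| = 6, |A ∩ B| = 0; needs |A ∩ B| / |A| ≥ 2/5 — false.
(c) E: |A| = 6, |A ∩ B| = 5; needs |A ∩ B| ≥ |A ∖ B| — true.
(d) F: |A| = 9, |A ∩ B| = 7; needs |A ∩ B| = 7 — true.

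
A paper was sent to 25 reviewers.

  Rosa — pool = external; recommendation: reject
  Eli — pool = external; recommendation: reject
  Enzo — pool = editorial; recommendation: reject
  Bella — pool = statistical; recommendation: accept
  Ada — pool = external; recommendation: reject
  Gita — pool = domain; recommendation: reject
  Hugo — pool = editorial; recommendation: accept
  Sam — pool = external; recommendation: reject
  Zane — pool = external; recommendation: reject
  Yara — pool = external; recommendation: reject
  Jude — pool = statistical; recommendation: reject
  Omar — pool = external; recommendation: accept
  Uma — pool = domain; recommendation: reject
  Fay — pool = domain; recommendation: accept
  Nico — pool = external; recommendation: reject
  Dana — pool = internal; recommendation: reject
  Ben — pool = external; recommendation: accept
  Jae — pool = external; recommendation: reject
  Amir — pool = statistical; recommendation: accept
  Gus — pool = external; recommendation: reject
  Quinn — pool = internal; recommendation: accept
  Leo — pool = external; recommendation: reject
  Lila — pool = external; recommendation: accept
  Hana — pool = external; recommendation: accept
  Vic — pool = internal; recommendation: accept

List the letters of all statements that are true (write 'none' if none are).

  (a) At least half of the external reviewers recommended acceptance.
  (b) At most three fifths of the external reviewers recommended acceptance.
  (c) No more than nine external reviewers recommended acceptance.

|A| = 14, |A ∩ B| = 4, |A ∖ B| = 10.
(a) |A ∩ B| ≥ |A ∖ B|: fails.
(b) |A ∩ B| / |A| ≤ 3/5: holds.
(c) |A ∩ B| ≤ 9: holds.

(b), (c)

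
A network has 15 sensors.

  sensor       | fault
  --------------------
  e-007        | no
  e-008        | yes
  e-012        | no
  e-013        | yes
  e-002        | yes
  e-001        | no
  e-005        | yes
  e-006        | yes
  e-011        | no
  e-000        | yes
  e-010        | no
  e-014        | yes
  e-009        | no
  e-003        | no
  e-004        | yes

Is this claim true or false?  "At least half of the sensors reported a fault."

True

The determiner here denotes the relation: |A ∩ B| ≥ |A ∖ B|.
|A| = 15, |A ∩ B| = 8, |A ∖ B| = 7.
8 > 7, so the statement is true.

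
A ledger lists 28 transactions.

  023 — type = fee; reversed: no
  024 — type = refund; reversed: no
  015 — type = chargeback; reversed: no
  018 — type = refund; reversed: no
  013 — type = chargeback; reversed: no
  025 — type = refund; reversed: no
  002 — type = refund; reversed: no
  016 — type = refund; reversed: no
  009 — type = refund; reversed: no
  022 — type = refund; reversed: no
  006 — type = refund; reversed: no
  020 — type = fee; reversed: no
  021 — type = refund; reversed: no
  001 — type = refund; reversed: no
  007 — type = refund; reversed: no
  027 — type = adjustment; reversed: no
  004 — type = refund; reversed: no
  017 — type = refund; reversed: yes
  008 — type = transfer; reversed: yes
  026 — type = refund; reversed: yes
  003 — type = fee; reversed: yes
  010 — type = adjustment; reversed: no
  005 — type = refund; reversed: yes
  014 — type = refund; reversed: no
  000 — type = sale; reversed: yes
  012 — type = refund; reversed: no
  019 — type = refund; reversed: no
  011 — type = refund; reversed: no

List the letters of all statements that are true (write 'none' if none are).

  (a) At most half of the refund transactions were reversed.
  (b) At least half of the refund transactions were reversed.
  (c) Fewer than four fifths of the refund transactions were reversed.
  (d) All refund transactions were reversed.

(a), (c)

|A| = 19, |A ∩ B| = 3, |A ∖ B| = 16.
(a) |A ∩ B| ≤ |A ∖ B|: holds.
(b) |A ∩ B| ≥ |A ∖ B|: fails.
(c) |A ∩ B| / |A| < 4/5: holds.
(d) A ⊆ B, i.e. every element of A is in B (|A ∖ B| = 0): fails.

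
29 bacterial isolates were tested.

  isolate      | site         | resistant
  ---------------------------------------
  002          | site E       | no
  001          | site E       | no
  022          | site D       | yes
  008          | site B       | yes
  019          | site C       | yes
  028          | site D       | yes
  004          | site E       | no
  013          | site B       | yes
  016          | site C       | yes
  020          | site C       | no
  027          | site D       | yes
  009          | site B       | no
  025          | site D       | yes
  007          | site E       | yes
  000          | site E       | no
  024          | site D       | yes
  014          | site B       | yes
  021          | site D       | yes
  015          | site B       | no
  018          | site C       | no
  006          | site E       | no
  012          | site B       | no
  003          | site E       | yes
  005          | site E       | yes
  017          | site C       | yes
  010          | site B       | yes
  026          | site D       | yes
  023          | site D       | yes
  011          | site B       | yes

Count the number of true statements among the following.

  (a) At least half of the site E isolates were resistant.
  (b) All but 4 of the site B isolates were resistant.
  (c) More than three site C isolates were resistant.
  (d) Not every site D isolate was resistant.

0

(a) site E: |A| = 8, |A ∩ B| = 3; needs |A ∩ B| ≥ |A ∖ B| — false.
(b) site B: |A| = 8, |A ∩ B| = 5; needs |A ∖ B| = 4 — false.
(c) site C: |A| = 5, |A ∩ B| = 3; needs |A ∩ B| > 3 — false.
(d) site D: |A| = 8, |A ∩ B| = 8; needs A ⊄ B (|A ∖ B| ≥ 1) — false.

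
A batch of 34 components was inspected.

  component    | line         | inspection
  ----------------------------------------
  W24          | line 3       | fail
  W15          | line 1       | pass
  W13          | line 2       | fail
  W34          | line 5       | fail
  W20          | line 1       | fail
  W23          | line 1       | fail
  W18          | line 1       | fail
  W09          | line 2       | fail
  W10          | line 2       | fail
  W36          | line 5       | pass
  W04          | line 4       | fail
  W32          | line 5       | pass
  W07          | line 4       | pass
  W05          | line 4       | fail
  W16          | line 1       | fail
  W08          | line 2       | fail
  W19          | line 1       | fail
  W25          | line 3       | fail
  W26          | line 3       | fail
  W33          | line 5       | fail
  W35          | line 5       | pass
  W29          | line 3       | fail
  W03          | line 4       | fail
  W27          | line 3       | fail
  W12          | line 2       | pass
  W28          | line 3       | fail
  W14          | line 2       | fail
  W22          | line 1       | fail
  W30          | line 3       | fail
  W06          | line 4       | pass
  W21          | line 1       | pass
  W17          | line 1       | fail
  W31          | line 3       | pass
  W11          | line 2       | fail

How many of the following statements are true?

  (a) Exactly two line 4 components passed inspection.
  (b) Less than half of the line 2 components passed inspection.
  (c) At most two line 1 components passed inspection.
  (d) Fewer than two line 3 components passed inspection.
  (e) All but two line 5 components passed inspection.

(a) line 4: |A| = 5, |A ∩ B| = 2; needs |A ∩ B| = 2 — true.
(b) line 2: |A| = 7, |A ∩ B| = 1; needs |A ∩ B| < |A ∖ B| — true.
(c) line 1: |A| = 9, |A ∩ B| = 2; needs |A ∩ B| ≤ 2 — true.
(d) line 3: |A| = 8, |A ∩ B| = 1; needs |A ∩ B| < 2 — true.
(e) line 5: |A| = 5, |A ∩ B| = 3; needs |A ∖ B| = 2 — true.

5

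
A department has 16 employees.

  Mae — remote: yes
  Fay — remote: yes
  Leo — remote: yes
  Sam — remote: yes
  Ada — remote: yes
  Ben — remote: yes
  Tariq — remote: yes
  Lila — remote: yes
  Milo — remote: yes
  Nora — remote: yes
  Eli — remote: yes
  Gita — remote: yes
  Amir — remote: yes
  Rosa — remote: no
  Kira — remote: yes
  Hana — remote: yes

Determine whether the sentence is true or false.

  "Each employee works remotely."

Truth condition: A ⊆ B, i.e. every element of A is in B (|A ∖ B| = 0).
|A| = 16, |A ∩ B| = 15, |A ∖ B| = 1.
So the statement is false.

False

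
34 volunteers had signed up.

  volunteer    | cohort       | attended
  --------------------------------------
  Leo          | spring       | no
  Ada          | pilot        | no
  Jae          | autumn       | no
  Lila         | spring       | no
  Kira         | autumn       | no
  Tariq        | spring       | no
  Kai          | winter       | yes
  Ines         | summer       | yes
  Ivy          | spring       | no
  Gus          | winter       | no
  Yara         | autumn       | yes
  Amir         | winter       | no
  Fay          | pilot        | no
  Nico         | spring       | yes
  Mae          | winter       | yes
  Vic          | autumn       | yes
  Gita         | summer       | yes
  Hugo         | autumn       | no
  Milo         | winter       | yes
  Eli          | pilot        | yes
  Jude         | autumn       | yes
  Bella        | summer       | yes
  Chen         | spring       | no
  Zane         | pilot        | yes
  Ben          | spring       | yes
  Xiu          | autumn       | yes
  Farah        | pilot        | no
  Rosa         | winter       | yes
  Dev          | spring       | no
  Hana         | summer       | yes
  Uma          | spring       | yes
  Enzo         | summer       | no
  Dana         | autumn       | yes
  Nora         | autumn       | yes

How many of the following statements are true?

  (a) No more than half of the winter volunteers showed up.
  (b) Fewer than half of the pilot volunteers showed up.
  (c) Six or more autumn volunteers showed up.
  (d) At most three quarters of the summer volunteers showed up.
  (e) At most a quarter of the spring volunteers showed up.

(a) winter: |A| = 6, |A ∩ B| = 4; needs |A ∩ B| ≤ |A ∖ B| — false.
(b) pilot: |A| = 5, |A ∩ B| = 2; needs |A ∩ B| < |A ∖ B| — true.
(c) autumn: |A| = 9, |A ∩ B| = 6; needs |A ∩ B| ≥ 6 — true.
(d) summer: |A| = 5, |A ∩ B| = 4; needs |A ∩ B| / |A| ≤ 3/4 — false.
(e) spring: |A| = 9, |A ∩ B| = 3; needs |A ∩ B| / |A| ≤ 1/4 — false.

2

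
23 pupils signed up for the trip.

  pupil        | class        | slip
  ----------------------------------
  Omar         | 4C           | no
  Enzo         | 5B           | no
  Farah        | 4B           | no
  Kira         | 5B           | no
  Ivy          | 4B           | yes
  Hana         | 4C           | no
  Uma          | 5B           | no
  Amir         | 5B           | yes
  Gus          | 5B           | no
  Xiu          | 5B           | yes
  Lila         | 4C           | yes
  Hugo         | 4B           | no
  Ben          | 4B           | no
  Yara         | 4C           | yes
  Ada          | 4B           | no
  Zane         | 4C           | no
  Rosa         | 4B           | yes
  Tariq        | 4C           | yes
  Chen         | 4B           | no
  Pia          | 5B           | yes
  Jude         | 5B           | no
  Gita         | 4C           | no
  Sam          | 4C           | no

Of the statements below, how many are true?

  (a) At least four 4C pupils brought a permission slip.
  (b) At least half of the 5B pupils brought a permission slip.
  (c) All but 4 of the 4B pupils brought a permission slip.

0

(a) 4C: |A| = 8, |A ∩ B| = 3; needs |A ∩ B| ≥ 4 — false.
(b) 5B: |A| = 8, |A ∩ B| = 3; needs |A ∩ B| ≥ |A ∖ B| — false.
(c) 4B: |A| = 7, |A ∩ B| = 2; needs |A ∖ B| = 4 — false.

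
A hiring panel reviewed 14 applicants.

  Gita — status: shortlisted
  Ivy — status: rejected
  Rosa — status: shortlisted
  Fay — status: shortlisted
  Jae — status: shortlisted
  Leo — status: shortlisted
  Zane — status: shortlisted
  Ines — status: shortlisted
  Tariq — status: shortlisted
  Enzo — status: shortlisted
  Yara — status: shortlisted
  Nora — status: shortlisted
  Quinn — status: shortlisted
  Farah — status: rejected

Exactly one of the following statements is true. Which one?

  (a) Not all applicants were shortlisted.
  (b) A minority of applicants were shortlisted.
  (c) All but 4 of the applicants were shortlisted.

(a)

|A| = 14, |A ∩ B| = 12, |A ∖ B| = 2.
(a) requires A ⊄ B (|A ∖ B| ≥ 1): true.
(b) requires |A ∩ B| < |A ∖ B|: false.
(c) requires |A ∖ B| = 4: false.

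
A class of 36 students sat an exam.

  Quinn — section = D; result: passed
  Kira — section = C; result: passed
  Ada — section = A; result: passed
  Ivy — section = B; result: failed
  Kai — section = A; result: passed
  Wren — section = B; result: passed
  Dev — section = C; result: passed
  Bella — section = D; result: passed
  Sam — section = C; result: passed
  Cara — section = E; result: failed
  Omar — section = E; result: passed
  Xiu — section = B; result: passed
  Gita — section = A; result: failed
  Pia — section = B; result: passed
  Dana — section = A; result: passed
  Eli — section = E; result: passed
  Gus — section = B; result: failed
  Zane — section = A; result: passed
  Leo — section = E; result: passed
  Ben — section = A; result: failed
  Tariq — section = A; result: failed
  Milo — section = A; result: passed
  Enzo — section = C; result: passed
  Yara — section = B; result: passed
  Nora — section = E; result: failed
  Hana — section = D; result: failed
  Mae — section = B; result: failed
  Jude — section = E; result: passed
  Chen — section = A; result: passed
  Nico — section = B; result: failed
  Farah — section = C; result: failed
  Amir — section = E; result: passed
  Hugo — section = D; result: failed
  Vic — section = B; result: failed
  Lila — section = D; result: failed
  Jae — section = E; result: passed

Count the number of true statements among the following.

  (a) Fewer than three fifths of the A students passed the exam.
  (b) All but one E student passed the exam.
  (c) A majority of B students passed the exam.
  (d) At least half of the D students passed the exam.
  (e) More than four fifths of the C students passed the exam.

(a) A: |A| = 9, |A ∩ B| = 6; needs |A ∩ B| / |A| < 3/5 — false.
(b) E: |A| = 8, |A ∩ B| = 6; needs |A ∖ B| = 1 — false.
(c) B: |A| = 9, |A ∩ B| = 4; needs |A ∩ B| > |A ∖ B| — false.
(d) D: |A| = 5, |A ∩ B| = 2; needs |A ∩ B| ≥ |A ∖ B| — false.
(e) C: |A| = 5, |A ∩ B| = 4; needs |A ∩ B| / |A| > 4/5 — false.

0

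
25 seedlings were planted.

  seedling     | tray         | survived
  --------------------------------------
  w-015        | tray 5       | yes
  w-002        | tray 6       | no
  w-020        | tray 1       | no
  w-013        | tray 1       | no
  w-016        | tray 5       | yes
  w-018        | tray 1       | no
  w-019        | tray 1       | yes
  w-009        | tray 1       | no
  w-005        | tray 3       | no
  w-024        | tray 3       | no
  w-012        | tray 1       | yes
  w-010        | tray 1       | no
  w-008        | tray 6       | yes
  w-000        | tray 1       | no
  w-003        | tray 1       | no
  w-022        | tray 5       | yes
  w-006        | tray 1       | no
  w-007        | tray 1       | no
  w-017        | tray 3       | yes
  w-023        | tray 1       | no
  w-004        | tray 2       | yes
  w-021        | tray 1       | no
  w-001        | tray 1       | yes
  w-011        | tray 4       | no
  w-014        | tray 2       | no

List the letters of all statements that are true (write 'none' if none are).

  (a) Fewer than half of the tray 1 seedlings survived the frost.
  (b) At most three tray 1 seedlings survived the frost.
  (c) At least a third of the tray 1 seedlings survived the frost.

|A| = 14, |A ∩ B| = 3, |A ∖ B| = 11.
(a) |A ∩ B| < |A ∖ B|: holds.
(b) |A ∩ B| ≤ 3: holds.
(c) |A ∩ B| / |A| ≥ 1/3: fails.

(a), (b)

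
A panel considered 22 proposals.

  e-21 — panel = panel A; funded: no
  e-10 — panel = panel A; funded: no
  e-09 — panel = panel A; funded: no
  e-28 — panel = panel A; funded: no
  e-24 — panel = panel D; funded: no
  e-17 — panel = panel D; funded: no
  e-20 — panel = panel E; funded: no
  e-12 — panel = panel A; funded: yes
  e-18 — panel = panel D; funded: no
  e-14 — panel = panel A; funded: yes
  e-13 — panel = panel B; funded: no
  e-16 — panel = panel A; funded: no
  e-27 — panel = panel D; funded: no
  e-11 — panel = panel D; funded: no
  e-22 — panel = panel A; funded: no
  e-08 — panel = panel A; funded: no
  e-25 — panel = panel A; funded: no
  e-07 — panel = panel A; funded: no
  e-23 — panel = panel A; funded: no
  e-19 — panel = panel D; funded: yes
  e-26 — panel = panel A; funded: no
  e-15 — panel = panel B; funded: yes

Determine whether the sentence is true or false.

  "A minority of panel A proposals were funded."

'A minority of panel A proposals were funded' holds iff |A ∩ B| < |A ∖ B|.
A (the restrictor) = {e-21, e-10, e-09, e-28, e-12, e-14, e-16, e-22, e-08, e-25, e-07, e-23, e-26}, |A| = 13.
A ∩ B = {e-12, e-14}, so |A ∩ B| = 2.
A ∖ B = {e-21, e-10, e-09, e-28, e-16, e-22, e-08, e-25, e-07, e-23, e-26}, so |A ∖ B| = 11.
2 < 11, so the statement is true.

True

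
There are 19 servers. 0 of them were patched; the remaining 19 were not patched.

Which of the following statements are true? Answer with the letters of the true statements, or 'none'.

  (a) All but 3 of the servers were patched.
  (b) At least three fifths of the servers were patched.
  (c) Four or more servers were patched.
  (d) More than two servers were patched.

none

|A| = 19, |A ∩ B| = 0, |A ∖ B| = 19.
(a) |A ∖ B| = 3: fails.
(b) |A ∩ B| / |A| ≥ 3/5: fails.
(c) |A ∩ B| ≥ 4: fails.
(d) |A ∩ B| > 2: fails.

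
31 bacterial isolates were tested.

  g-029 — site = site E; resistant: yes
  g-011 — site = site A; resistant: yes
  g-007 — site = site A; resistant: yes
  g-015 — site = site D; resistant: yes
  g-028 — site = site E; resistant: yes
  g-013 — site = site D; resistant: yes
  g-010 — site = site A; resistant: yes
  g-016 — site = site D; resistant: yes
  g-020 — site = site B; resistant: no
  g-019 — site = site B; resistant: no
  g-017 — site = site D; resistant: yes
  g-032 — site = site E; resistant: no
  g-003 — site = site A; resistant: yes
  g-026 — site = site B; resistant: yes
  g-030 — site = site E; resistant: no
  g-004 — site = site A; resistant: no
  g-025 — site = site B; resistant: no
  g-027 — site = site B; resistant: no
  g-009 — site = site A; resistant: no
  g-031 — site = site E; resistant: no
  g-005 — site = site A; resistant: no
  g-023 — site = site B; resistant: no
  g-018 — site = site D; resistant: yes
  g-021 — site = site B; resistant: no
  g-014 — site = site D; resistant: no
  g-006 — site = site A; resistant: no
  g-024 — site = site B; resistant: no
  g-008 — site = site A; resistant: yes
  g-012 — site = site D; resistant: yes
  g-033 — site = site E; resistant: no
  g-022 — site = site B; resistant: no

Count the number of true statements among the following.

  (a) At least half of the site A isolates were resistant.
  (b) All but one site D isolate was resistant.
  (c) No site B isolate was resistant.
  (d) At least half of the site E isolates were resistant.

2

(a) site A: |A| = 9, |A ∩ B| = 5; needs |A ∩ B| ≥ |A ∖ B| — true.
(b) site D: |A| = 7, |A ∩ B| = 6; needs |A ∖ B| = 1 — true.
(c) site B: |A| = 9, |A ∩ B| = 1; needs A ∩ B = ∅ (|A ∩ B| = 0) — false.
(d) site E: |A| = 6, |A ∩ B| = 2; needs |A ∩ B| ≥ |A ∖ B| — false.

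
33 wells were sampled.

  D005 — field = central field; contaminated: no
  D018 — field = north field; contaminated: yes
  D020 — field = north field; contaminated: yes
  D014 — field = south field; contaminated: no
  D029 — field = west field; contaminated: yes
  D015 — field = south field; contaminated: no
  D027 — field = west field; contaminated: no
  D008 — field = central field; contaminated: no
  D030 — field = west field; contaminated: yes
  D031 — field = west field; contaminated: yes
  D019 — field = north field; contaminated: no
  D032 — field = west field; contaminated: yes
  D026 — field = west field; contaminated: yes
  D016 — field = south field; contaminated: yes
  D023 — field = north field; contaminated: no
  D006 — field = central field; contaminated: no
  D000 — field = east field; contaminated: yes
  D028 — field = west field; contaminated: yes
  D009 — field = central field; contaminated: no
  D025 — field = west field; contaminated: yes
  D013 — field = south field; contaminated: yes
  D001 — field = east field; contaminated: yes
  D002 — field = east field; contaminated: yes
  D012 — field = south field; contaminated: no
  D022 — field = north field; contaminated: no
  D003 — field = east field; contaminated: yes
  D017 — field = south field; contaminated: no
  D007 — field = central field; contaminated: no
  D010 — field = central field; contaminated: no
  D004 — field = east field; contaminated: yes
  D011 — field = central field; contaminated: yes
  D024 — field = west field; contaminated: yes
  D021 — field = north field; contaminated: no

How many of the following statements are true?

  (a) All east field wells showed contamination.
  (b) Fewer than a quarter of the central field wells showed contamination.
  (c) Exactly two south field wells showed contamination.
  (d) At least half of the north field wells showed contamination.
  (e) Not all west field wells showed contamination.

4

(a) east field: |A| = 5, |A ∩ B| = 5; needs A ⊆ B, i.e. every element of A is in B (|A ∖ B| = 0) — true.
(b) central field: |A| = 7, |A ∩ B| = 1; needs |A ∩ B| / |A| < 1/4 — true.
(c) south field: |A| = 6, |A ∩ B| = 2; needs |A ∩ B| = 2 — true.
(d) north field: |A| = 6, |A ∩ B| = 2; needs |A ∩ B| ≥ |A ∖ B| — false.
(e) west field: |A| = 9, |A ∩ B| = 8; needs A ⊄ B (|A ∖ B| ≥ 1) — true.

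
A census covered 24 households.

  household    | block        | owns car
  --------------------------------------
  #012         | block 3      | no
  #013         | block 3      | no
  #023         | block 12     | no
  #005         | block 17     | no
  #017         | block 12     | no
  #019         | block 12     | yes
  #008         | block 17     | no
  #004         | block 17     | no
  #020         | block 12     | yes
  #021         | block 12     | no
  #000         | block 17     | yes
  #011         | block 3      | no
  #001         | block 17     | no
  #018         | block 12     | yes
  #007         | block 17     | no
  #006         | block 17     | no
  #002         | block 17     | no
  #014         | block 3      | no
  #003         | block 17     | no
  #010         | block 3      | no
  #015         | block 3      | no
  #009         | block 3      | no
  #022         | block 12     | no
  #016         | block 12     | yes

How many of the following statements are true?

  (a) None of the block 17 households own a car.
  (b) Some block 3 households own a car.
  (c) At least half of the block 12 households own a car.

(a) block 17: |A| = 9, |A ∩ B| = 1; needs A ∩ B = ∅ (|A ∩ B| = 0) — false.
(b) block 3: |A| = 7, |A ∩ B| = 0; needs A ∩ B ≠ ∅ (|A ∩ B| ≥ 1) — false.
(c) block 12: |A| = 8, |A ∩ B| = 4; needs |A ∩ B| ≥ |A ∖ B| — true.

1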